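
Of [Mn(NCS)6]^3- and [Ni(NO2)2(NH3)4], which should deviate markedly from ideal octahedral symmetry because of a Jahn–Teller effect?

[Mn(NCS)6]^3-

[Mn(NCS)6]^3-: Ligand charges: each isothiocyanate is −1. With an overall charge of −3 the manganese centre must be in the +3 oxidation state. Mn sits in group 7, so the d-electron count is 7 − 3 = 4. Isothiocyanate is a weak-field ligand for a first-row metal, so the complex is high-spin. The t₂g³e_g¹ (high-spin) configuration has an unevenly filled e_g set; the Jahn–Teller theorem predicts a tetragonal distortion (typically axial elongation) to lift the degeneracy.
[Ni(NO2)2(NH3)4]: Each nitro (N-bound nitrite) is −1; ammonia is neutral; balancing the 0 overall charge requires Ni(II). Nickel is a group-10 element; Ni(II) is therefore d⁸. The d⁸ configuration leaves the e_g set evenly filled (or empty) — no strong Jahn–Teller driving force.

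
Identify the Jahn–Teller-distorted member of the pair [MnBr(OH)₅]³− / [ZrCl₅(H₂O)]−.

[MnBr(OH)₅]³−

[MnBr(OH)₅]³−: Each bromide is −1; each hydroxide is −1; balancing the −3 overall charge requires Mn(III). Mn sits in group 7, so the d-electron count is 7 − 3 = 4. Bromide and hydroxide are weak-field ligands for a first-row metal, so the complex is high-spin. The t₂g³e_g¹ (high-spin) configuration has an unevenly filled e_g set; the Jahn–Teller theorem predicts a tetragonal distortion (typically axial elongation) to lift the degeneracy.
[ZrCl₅(H₂O)]−: Each chloride is −1; water is neutral; balancing the −1 overall charge requires Zr(IV). Zirconium is a group-4 element; Zr(IV) is therefore d⁰. The d⁰ configuration leaves the e_g set evenly filled (or empty) — no strong Jahn–Teller driving force.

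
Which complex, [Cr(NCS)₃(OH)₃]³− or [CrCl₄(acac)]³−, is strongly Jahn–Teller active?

[CrCl₄(acac)]³−

[Cr(NCS)₃(OH)₃]³−: Each isothiocyanate is −1; each hydroxide is −1; balancing the −3 overall charge requires Cr(III). Cr sits in group 6, so the d-electron count is 6 − 3 = 3. The d³ configuration leaves the e_g set evenly filled (or empty) — no strong Jahn–Teller driving force.
[CrCl₄(acac)]³−: Each chloride is −1; each acetylacetonate is −1; balancing the −3 overall charge requires Cr(II). Cr sits in group 6, so the d-electron count is 6 − 2 = 4. Acetylacetonate and chloride are weak-field ligands for a first-row metal, so the complex is high-spin. The t₂g³e_g¹ (high-spin) configuration has an unevenly filled e_g set; the Jahn–Teller theorem predicts a tetragonal distortion (typically axial elongation) to lift the degeneracy.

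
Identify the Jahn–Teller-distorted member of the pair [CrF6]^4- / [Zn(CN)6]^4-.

[CrF6]^4-: Ligand charges: each fluoride is −1. With an overall charge of −4 the chromium centre must be in the +2 oxidation state. Chromium is a group-6 element; Cr(II) is therefore d⁴. Fluoride is a weak-field ligand for a first-row metal, so the complex is high-spin. The t₂g³e_g¹ (high-spin) configuration has an unevenly filled e_g set; the Jahn–Teller theorem predicts a tetragonal distortion (typically axial elongation) to lift the degeneracy.
[Zn(CN)6]^4-: Ligand charges: each cyanide is −1. With an overall charge of −4 the zinc centre must be in the +2 oxidation state. Zinc is a group-12 element; Zn(II) is therefore d¹⁰. The d¹⁰ configuration leaves the e_g set evenly filled (or empty) — no strong Jahn–Teller driving force.

[CrF6]^4-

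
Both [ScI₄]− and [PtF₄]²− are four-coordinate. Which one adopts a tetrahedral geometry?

[ScI₄]−

For [ScI₄]−: Ligand charges: each iodide is −1. With an overall charge of −1 the scandium centre must be in the +3 oxidation state. Scandium is a group-3 element; Sc(III) is therefore d⁰. A d⁰ ion has no crystal-field stabilisation preference between square planar and tetrahedral, so four ligands adopt the sterically favoured tetrahedral geometry. → tetrahedral.
For [PtF₄]²−: Summing ligand charges against the −2 overall charge gives an oxidation state of +2 for platinum. Group 10 minus oxidation state 2 gives a d⁸ configuration. A 5d d⁸ ion has a large crystal-field splitting; square planar leaves the high-energy d_{x²−y²} orbital empty and maximises CFSE. → square planar.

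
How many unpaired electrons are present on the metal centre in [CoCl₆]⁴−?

Summing ligand charges against the −4 overall charge gives an oxidation state of +2 for cobalt.
Cobalt is a group-9 element; Co(II) is therefore d⁷.
The spin state decides the count: Chloride is a weak-field ligand for a first-row metal, so the complex is high-spin.
An octahedral high-spin d⁷ ion is t₂g⁵e_g², giving 3 unpaired electrons.

3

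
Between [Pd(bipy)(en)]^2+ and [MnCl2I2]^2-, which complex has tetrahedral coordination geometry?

[MnCl2I2]^2-

For [Pd(bipy)(en)]^2+: Summing ligand charges against the +2 overall charge gives an oxidation state of +2 for palladium. Palladium is a group-10 element; Pd(II) is therefore d⁸. A 4d d⁸ ion has a large crystal-field splitting; square planar leaves the high-energy d_{x²−y²} orbital empty and maximises CFSE. → square planar.
For [MnCl2I2]^2-: Each chloride is −1; each iodide is −1; balancing the −2 overall charge requires Mn(II). Mn sits in group 7, so the d-electron count is 7 − 2 = 5. A high-spin d⁵ ion has zero CFSE in either geometry, so four ligands adopt the sterically favoured tetrahedral geometry. → tetrahedral.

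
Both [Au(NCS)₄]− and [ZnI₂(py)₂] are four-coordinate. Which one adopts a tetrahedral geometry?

[ZnI₂(py)₂]

For [Au(NCS)₄]−: Summing ligand charges against the −1 overall charge gives an oxidation state of +3 for gold. Gold is a group-11 element; Au(III) is therefore d⁸. A 5d d⁸ ion has a large crystal-field splitting; square planar leaves the high-energy d_{x²−y²} orbital empty and maximises CFSE. → square planar.
For [ZnI₂(py)₂]: Ligand charges: each iodide is −1; pyridine is neutral. With an overall charge of 0 the zinc centre must be in the +2 oxidation state. Group 12 minus oxidation state 2 gives a d¹⁰ configuration. A d¹⁰ ion has no crystal-field stabilisation preference between square planar and tetrahedral, so four ligands adopt the sterically favoured tetrahedral geometry. → tetrahedral.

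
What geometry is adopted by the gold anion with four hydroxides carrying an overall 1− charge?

square planar

Each hydroxide is −1; balancing the −1 overall charge requires Au(III).
Group 11 minus oxidation state 3 gives a d⁸ configuration.
Coordination number: 4.
A 5d d⁸ ion has a large crystal-field splitting; square planar leaves the high-energy d_{x²−y²} orbital empty and maximises CFSE.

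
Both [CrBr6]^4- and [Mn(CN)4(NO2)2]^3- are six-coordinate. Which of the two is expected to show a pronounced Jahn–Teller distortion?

[CrBr6]^4-

[CrBr6]^4-: Each bromide is −1; balancing the −4 overall charge requires Cr(II). Cr sits in group 6, so the d-electron count is 6 − 2 = 4. Bromide is a weak-field ligand for a first-row metal, so the complex is high-spin. The t₂g³e_g¹ (high-spin) configuration has an unevenly filled e_g set; the Jahn–Teller theorem predicts a tetragonal distortion (typically axial elongation) to lift the degeneracy.
[Mn(CN)4(NO2)2]^3-: Summing ligand charges against the −3 overall charge gives an oxidation state of +3 for manganese. Manganese is a group-7 element; Mn(III) is therefore d⁴. Cyanide and nitro (N-bound nitrite) are strong-field ligands (high in the spectrochemical series) for a first-row metal, so the complex is low-spin. The d⁴ configuration leaves the e_g set evenly filled (or empty) — no strong Jahn–Teller driving force.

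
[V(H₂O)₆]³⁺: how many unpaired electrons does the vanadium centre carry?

Ligand charges: water is neutral. With an overall charge of +3 the vanadium centre must be in the +3 oxidation state.
V sits in group 5, so the d-electron count is 5 − 3 = 2.
In an octahedral field the d² configuration is t₂g²e_g⁰ (only one arrangement possible), giving 2 unpaired electrons.

2 unpaired electrons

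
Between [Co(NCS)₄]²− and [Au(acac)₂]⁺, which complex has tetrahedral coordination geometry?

[Co(NCS)₄]²−

For [Co(NCS)₄]²−: Each isothiocyanate is −1; balancing the −2 overall charge requires Co(II). Cobalt is a group-9 element; Co(II) is therefore d⁷. For a high-spin 3d d⁷ ion with weak-field ligands the small Δₜ gives little square-planar CFSE advantage, so four ligands adopt the sterically favoured tetrahedral geometry. → tetrahedral.
For [Au(acac)₂]⁺: Ligand charges: each acetylacetonate is −1. With an overall charge of +1 the gold centre must be in the +3 oxidation state. Au sits in group 11, so the d-electron count is 11 − 3 = 8. A 5d d⁸ ion has a large crystal-field splitting; square planar leaves the high-energy d_{x²−y²} orbital empty and maximises CFSE. → square planar.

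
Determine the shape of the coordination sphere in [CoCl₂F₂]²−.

tetrahedral

Summing ligand charges against the −2 overall charge gives an oxidation state of +2 for cobalt.
Group 9 minus oxidation state 2 gives a d⁷ configuration.
With 4 monodentate ligands the coordination number is 4.
Chloride and fluoride are weak-field ligands.
For a high-spin 3d d⁷ ion with weak-field ligands the small Δₜ gives little square-planar CFSE advantage, so four ligands adopt the sterically favoured tetrahedral geometry.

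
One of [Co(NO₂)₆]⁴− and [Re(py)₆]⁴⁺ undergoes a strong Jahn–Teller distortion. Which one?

[Co(NO₂)₆]⁴−

[Co(NO₂)₆]⁴−: Ligand charges: each nitro (N-bound nitrite) is −1. With an overall charge of −4 the cobalt centre must be in the +2 oxidation state. Group 9 minus oxidation state 2 gives a d⁷ configuration. Nitro (N-bound nitrite) is a strong-field ligand (high in the spectrochemical series) for a first-row metal, so the complex is low-spin. The t₂g⁶e_g¹ (low-spin) configuration has an unevenly filled e_g set; the Jahn–Teller theorem predicts a tetragonal distortion (typically axial elongation) to lift the degeneracy.
[Re(py)₆]⁴⁺: Ligand charges: pyridine is neutral. With an overall charge of +4 the rhenium centre must be in the +4 oxidation state. Rhenium is a group-7 element; Re(IV) is therefore d³. The d³ configuration leaves the e_g set evenly filled (or empty) — no strong Jahn–Teller driving force.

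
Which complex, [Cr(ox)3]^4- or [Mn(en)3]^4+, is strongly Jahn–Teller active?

[Cr(ox)3]^4-: Summing ligand charges against the −4 overall charge gives an oxidation state of +2 for chromium. Chromium is a group-6 element; Cr(II) is therefore d⁴. Oxalate is a weak-field ligand for a first-row metal, so the complex is high-spin. The t₂g³e_g¹ (high-spin) configuration has an unevenly filled e_g set; the Jahn–Teller theorem predicts a tetragonal distortion (typically axial elongation) to lift the degeneracy.
[Mn(en)3]^4+: Ethylenediamine is neutral; balancing the +4 overall charge requires Mn(IV). Group 7 minus oxidation state 4 gives a d³ configuration. The d³ configuration leaves the e_g set evenly filled (or empty) — no strong Jahn–Teller driving force.

[Cr(ox)3]^4-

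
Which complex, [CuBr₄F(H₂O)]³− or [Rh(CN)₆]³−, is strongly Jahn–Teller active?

[CuBr₄F(H₂O)]³−

[CuBr₄F(H₂O)]³−: Summing ligand charges against the −3 overall charge gives an oxidation state of +2 for copper. Group 11 minus oxidation state 2 gives a d⁹ configuration. The t₂g⁶e_g³ configuration has an unevenly filled e_g set; the Jahn–Teller theorem predicts a tetragonal distortion (typically axial elongation) to lift the degeneracy.
[Rh(CN)₆]³−: Each cyanide is −1; balancing the −3 overall charge requires Rh(III). Rhodium is a group-9 element; Rh(III) is therefore d⁶. A 4d ion has a large Δₒ and is invariably low-spin. The d⁶ configuration leaves the e_g set evenly filled (or empty) — no strong Jahn–Teller driving force.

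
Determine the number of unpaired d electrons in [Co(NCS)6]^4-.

3

Ligand charges: each isothiocyanate is −1. With an overall charge of −4 the cobalt centre must be in the +2 oxidation state.
Group 9 minus oxidation state 2 gives a d⁷ configuration.
The spin state decides the count: Isothiocyanate is a weak-field ligand for a first-row metal, so the complex is high-spin.
An octahedral high-spin d⁷ ion is t₂g⁵e_g², giving 3 unpaired electrons.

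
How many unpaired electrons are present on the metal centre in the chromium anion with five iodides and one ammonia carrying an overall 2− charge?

3 unpaired electrons

Each iodide is −1; ammonia is neutral; balancing the −2 overall charge requires Cr(III).
Group 6 minus oxidation state 3 gives a d³ configuration.
In an octahedral field the d³ configuration is t₂g³e_g⁰ (only one arrangement possible), giving 3 unpaired electrons.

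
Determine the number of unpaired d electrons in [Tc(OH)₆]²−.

3 unpaired electrons

Ligand charges: each hydroxide is −1. With an overall charge of −2 the technetium centre must be in the +4 oxidation state.
Group 7 minus oxidation state 4 gives a d³ configuration.
In an octahedral field the d³ configuration is t₂g³e_g⁰ (only one arrangement possible), giving 3 unpaired electrons.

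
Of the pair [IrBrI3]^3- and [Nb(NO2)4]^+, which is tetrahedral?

For [IrBrI3]^3-: Each bromide is −1; each iodide is −1; balancing the −3 overall charge requires Ir(I). Iridium is a group-9 element; Ir(I) is therefore d⁸. A 5d d⁸ ion has a large crystal-field splitting; square planar leaves the high-energy d_{x²−y²} orbital empty and maximises CFSE. → square planar.
For [Nb(NO2)4]^+: Ligand charges: each nitro (N-bound nitrite) is −1. With an overall charge of +1 the niobium centre must be in the +5 oxidation state. Niobium is a group-5 element; Nb(V) is therefore d⁰. A d⁰ ion has no crystal-field stabilisation preference between square planar and tetrahedral, so four ligands adopt the sterically favoured tetrahedral geometry. → tetrahedral.

[Nb(NO2)4]^+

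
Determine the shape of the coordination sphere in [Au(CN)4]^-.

square planar

Ligand charges: each cyanide is −1. With an overall charge of −1 the gold centre must be in the +3 oxidation state.
Gold is a group-11 element; Au(III) is therefore d⁸.
Coordination number: 4.
A 5d d⁸ ion has a large crystal-field splitting; square planar leaves the high-energy d_{x²−y²} orbital empty and maximises CFSE.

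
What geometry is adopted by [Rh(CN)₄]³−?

square planar

Summing ligand charges against the −3 overall charge gives an oxidation state of +1 for rhodium.
Rh sits in group 9, so the d-electron count is 9 − 1 = 8.
Coordination number: 4.
A 4d d⁸ ion has a large crystal-field splitting; square planar leaves the high-energy d_{x²−y²} orbital empty and maximises CFSE.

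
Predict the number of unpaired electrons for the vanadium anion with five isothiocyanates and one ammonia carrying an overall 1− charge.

Ligand charges: each isothiocyanate is −1; ammonia is neutral. With an overall charge of −1 the vanadium centre must be in the +4 oxidation state.
Vanadium is a group-5 element; V(IV) is therefore d¹.
In an octahedral field the d¹ configuration is t₂g¹e_g⁰ (only one arrangement possible), giving 1 unpaired electron.

1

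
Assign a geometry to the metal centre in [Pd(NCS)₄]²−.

Ligand charges: each isothiocyanate is −1. With an overall charge of −2 the palladium centre must be in the +2 oxidation state.
Pd sits in group 10, so the d-electron count is 10 − 2 = 8.
With 4 monodentate ligands the coordination number is 4.
A 4d d⁸ ion has a large crystal-field splitting; square planar leaves the high-energy d_{x²−y²} orbital empty and maximises CFSE.

square planar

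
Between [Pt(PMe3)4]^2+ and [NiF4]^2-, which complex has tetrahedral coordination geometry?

For [Pt(PMe3)4]^2+: Trimethylphosphine is neutral; balancing the +2 overall charge requires Pt(II). Group 10 minus oxidation state 2 gives a d⁸ configuration. A 5d d⁸ ion has a large crystal-field splitting; square planar leaves the high-energy d_{x²−y²} orbital empty and maximises CFSE. → square planar.
For [NiF4]^2-: Ligand charges: each fluoride is −1. With an overall charge of −2 the nickel centre must be in the +2 oxidation state. Ni sits in group 10, so the d-electron count is 10 − 2 = 8. Fluoride is a weak-field ligand. With weak-field ligands the CFSE gain from square planar is small, so a 3d d⁸ ion takes the sterically preferred tetrahedral geometry. → tetrahedral.

[NiF4]^2-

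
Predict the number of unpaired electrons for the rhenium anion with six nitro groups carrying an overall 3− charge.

2

Ligand charges: each nitro (N-bound nitrite) is −1. With an overall charge of −3 the rhenium centre must be in the +3 oxidation state.
Rhenium is a group-7 element; Re(III) is therefore d⁴.
The spin state decides the count: a 5d ion has a large Δₒ and is invariably low-spin.
An octahedral low-spin d⁴ ion is t₂g⁴e_g⁰, giving 2 unpaired electrons.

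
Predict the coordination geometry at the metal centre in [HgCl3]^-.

Each chloride is −1; balancing the −1 overall charge requires Hg(II).
Group 12 minus oxidation state 2 gives a d¹⁰ configuration.
Coordination number: 3.
Three ligands around a d¹⁰ centre minimise repulsion in a trigonal-planar arrangement.

trigonal planar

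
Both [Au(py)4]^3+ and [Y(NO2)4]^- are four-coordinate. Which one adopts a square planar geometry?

[Au(py)4]^3+

For [Au(py)4]^3+: Summing ligand charges against the +3 overall charge gives an oxidation state of +3 for gold. Group 11 minus oxidation state 3 gives a d⁸ configuration. A 5d d⁸ ion has a large crystal-field splitting; square planar leaves the high-energy d_{x²−y²} orbital empty and maximises CFSE. → square planar.
For [Y(NO2)4]^-: Summing ligand charges against the −1 overall charge gives an oxidation state of +3 for yttrium. Yttrium is a group-3 element; Y(III) is therefore d⁰. A d⁰ ion has no crystal-field stabilisation preference between square planar and tetrahedral, so four ligands adopt the sterically favoured tetrahedral geometry. → tetrahedral.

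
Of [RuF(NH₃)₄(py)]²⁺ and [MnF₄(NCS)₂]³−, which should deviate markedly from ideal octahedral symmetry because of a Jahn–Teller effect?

[RuF(NH₃)₄(py)]²⁺: Each fluoride is −1; ammonia is neutral; pyridine is neutral; balancing the +2 overall charge requires Ru(III). Ru sits in group 8, so the d-electron count is 8 − 3 = 5. A 4d ion has a large Δₒ and is invariably low-spin. The d⁵ configuration leaves the e_g set evenly filled (or empty) — no strong Jahn–Teller driving force.
[MnF₄(NCS)₂]³−: Ligand charges: each fluoride is −1; each isothiocyanate is −1. With an overall charge of −3 the manganese centre must be in the +3 oxidation state. Group 7 minus oxidation state 3 gives a d⁴ configuration. Fluoride and isothiocyanate are weak-field ligands for a first-row metal, so the complex is high-spin. The t₂g³e_g¹ (high-spin) configuration has an unevenly filled e_g set; the Jahn–Teller theorem predicts a tetragonal distortion (typically axial elongation) to lift the degeneracy.

[MnF₄(NCS)₂]³−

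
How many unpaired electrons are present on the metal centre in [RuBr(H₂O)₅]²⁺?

1 unpaired electron

Ligand charges: each bromide is −1; water is neutral. With an overall charge of +2 the ruthenium centre must be in the +3 oxidation state.
Group 8 minus oxidation state 3 gives a d⁵ configuration.
The spin state decides the count: a 4d ion has a large Δₒ and is invariably low-spin.
An octahedral low-spin d⁵ ion is t₂g⁵e_g⁰, giving 1 unpaired electron.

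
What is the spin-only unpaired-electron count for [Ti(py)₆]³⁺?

Pyridine is neutral; balancing the +3 overall charge requires Ti(III).
Ti sits in group 4, so the d-electron count is 4 − 3 = 1.
In an octahedral field the d¹ configuration is t₂g¹e_g⁰ (only one arrangement possible), giving 1 unpaired electron.

1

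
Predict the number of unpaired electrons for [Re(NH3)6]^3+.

2

Ammonia is neutral; balancing the +3 overall charge requires Re(III).
Rhenium is a group-7 element; Re(III) is therefore d⁴.
The spin state decides the count: a 5d ion has a large Δₒ and is invariably low-spin.
An octahedral low-spin d⁴ ion is t₂g⁴e_g⁰, giving 2 unpaired electrons.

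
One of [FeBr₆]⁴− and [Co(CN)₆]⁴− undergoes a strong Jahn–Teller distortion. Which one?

[FeBr₆]⁴−: Ligand charges: each bromide is −1. With an overall charge of −4 the iron centre must be in the +2 oxidation state. Iron is a group-8 element; Fe(II) is therefore d⁶. Bromide is a weak-field ligand for a first-row metal, so the complex is high-spin. The d⁶ configuration leaves the e_g set evenly filled (or empty) — no strong Jahn–Teller driving force.
[Co(CN)₆]⁴−: Each cyanide is −1; balancing the −4 overall charge requires Co(II). Group 9 minus oxidation state 2 gives a d⁷ configuration. Cyanide is a strong-field ligand (high in the spectrochemical series) for a first-row metal, so the complex is low-spin. The t₂g⁶e_g¹ (low-spin) configuration has an unevenly filled e_g set; the Jahn–Teller theorem predicts a tetragonal distortion (typically axial elongation) to lift the degeneracy.

[Co(CN)₆]⁴−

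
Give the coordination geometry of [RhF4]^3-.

square planar

Summing ligand charges against the −3 overall charge gives an oxidation state of +1 for rhodium.
Rhodium is a group-9 element; Rh(I) is therefore d⁸.
Coordination number: 4.
A 4d d⁸ ion has a large crystal-field splitting; square planar leaves the high-energy d_{x²−y²} orbital empty and maximises CFSE.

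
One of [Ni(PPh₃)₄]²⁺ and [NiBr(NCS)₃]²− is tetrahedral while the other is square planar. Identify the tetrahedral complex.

[NiBr(NCS)₃]²−

For [Ni(PPh₃)₄]²⁺: Summing ligand charges against the +2 overall charge gives an oxidation state of +2 for nickel. Nickel is a group-10 element; Ni(II) is therefore d⁸. Triphenylphosphine is a strong-field ligand (high in the spectrochemical series). A 3d d⁸ ion with strong-field ligands gains enough CFSE to favour square planar over tetrahedral. → square planar.
For [NiBr(NCS)₃]²−: Each bromide is −1; each isothiocyanate is −1; balancing the −2 overall charge requires Ni(II). Group 10 minus oxidation state 2 gives a d⁸ configuration. Bromide and isothiocyanate are weak-field ligands. With weak-field ligands the CFSE gain from square planar is small, so a 3d d⁸ ion takes the sterically preferred tetrahedral geometry. → tetrahedral.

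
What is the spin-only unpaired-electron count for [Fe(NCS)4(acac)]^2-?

5

Ligand charges: each isothiocyanate is −1; each acetylacetonate is −1. With an overall charge of −2 the iron centre must be in the +3 oxidation state.
Group 8 minus oxidation state 3 gives a d⁵ configuration.
Counting donor atoms: 4×isothiocyanate (monodentate) → 4 donors; 1×acetylacetonate (bidentate) → 2 donors. Coordination number = 6.
The spin state decides the count: Acetylacetonate and isothiocyanate are weak-field ligands for a first-row metal, so the complex is high-spin.
An octahedral high-spin d⁵ ion is t₂g³e_g², giving 5 unpaired electrons.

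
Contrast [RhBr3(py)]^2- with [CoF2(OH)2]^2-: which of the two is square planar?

For [RhBr3(py)]^2-: Each bromide is −1; pyridine is neutral; balancing the −2 overall charge requires Rh(I). Rh sits in group 9, so the d-electron count is 9 − 1 = 8. A 4d d⁸ ion has a large crystal-field splitting; square planar leaves the high-energy d_{x²−y²} orbital empty and maximises CFSE. → square planar.
For [CoF2(OH)2]^2-: Summing ligand charges against the −2 overall charge gives an oxidation state of +2 for cobalt. Co sits in group 9, so the d-electron count is 9 − 2 = 7. For a high-spin 3d d⁷ ion with weak-field ligands the small Δₜ gives little square-planar CFSE advantage, so four ligands adopt the sterically favoured tetrahedral geometry. → tetrahedral.

[RhBr3(py)]^2-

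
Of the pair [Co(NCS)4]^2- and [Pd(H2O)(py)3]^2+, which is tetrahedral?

[Co(NCS)4]^2-

For [Co(NCS)4]^2-: Summing ligand charges against the −2 overall charge gives an oxidation state of +2 for cobalt. Group 9 minus oxidation state 2 gives a d⁷ configuration. For a high-spin 3d d⁷ ion with weak-field ligands the small Δₜ gives little square-planar CFSE advantage, so four ligands adopt the sterically favoured tetrahedral geometry. → tetrahedral.
For [Pd(H2O)(py)3]^2+: Summing ligand charges against the +2 overall charge gives an oxidation state of +2 for palladium. Group 10 minus oxidation state 2 gives a d⁸ configuration. A 4d d⁸ ion has a large crystal-field splitting; square planar leaves the high-energy d_{x²−y²} orbital empty and maximises CFSE. → square planar.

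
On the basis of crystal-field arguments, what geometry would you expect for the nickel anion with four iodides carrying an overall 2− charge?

tetrahedral

Summing ligand charges against the −2 overall charge gives an oxidation state of +2 for nickel.
Group 10 minus oxidation state 2 gives a d⁸ configuration.
Coordination number: 4.
Iodide is a weak-field ligand.
With weak-field ligands the CFSE gain from square planar is small, so a 3d d⁸ ion takes the sterically preferred tetrahedral geometry.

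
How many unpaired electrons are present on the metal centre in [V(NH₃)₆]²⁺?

3

Summing ligand charges against the +2 overall charge gives an oxidation state of +2 for vanadium.
Vanadium is a group-5 element; V(II) is therefore d³.
In an octahedral field the d³ configuration is t₂g³e_g⁰ (only one arrangement possible), giving 3 unpaired electrons.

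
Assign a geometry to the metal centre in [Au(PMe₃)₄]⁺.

Summing ligand charges against the +1 overall charge gives an oxidation state of +1 for gold.
Au sits in group 11, so the d-electron count is 11 − 1 = 10.
With 4 monodentate ligands the coordination number is 4.
A d¹⁰ ion has no crystal-field stabilisation preference between square planar and tetrahedral, so four ligands adopt the sterically favoured tetrahedral geometry.

tetrahedral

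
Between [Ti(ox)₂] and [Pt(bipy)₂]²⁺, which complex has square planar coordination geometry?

For [Ti(ox)₂]: Summing ligand charges against the 0 overall charge gives an oxidation state of +4 for titanium. Ti sits in group 4, so the d-electron count is 4 − 4 = 0. A d⁰ ion has no crystal-field stabilisation preference between square planar and tetrahedral, so four ligands adopt the sterically favoured tetrahedral geometry. → tetrahedral.
For [Pt(bipy)₂]²⁺: Summing ligand charges against the +2 overall charge gives an oxidation state of +2 for platinum. Platinum is a group-10 element; Pt(II) is therefore d⁸. A 5d d⁸ ion has a large crystal-field splitting; square planar leaves the high-energy d_{x²−y²} orbital empty and maximises CFSE. → square planar.

[Pt(bipy)₂]²⁺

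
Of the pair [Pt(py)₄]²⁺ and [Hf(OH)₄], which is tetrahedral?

[Hf(OH)₄]

For [Pt(py)₄]²⁺: Summing ligand charges against the +2 overall charge gives an oxidation state of +2 for platinum. Pt sits in group 10, so the d-electron count is 10 − 2 = 8. A 5d d⁸ ion has a large crystal-field splitting; square planar leaves the high-energy d_{x²−y²} orbital empty and maximises CFSE. → square planar.
For [Hf(OH)₄]: Each hydroxide is −1; balancing the 0 overall charge requires Hf(IV). Group 4 minus oxidation state 4 gives a d⁰ configuration. A d⁰ ion has no crystal-field stabilisation preference between square planar and tetrahedral, so four ligands adopt the sterically favoured tetrahedral geometry. → tetrahedral.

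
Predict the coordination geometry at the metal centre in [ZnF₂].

linear

Ligand charges: each fluoride is −1. With an overall charge of 0 the zinc centre must be in the +2 oxidation state.
Zinc is a group-12 element; Zn(II) is therefore d¹⁰.
Coordination number: 2.
A d¹⁰ ion with only two ligands adopts a linear arrangement (sp hybridisation; no CFSE preference).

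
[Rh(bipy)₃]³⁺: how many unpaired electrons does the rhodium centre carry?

2,2′-bipyridine is neutral; balancing the +3 overall charge requires Rh(III).
Rh sits in group 9, so the d-electron count is 9 − 3 = 6.
Counting donor atoms: 3×2,2′-bipyridine (bidentate) → 6 donors. Coordination number = 6.
The spin state decides the count: a 4d ion has a large Δₒ and is invariably low-spin.
An octahedral low-spin d⁶ ion is t₂g⁶e_g⁰, giving 0 unpaired electrons.

0 unpaired electrons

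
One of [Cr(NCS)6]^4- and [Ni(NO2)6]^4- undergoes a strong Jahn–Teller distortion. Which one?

[Cr(NCS)6]^4-: Each isothiocyanate is −1; balancing the −4 overall charge requires Cr(II). Chromium is a group-6 element; Cr(II) is therefore d⁴. Isothiocyanate is a weak-field ligand for a first-row metal, so the complex is high-spin. The t₂g³e_g¹ (high-spin) configuration has an unevenly filled e_g set; the Jahn–Teller theorem predicts a tetragonal distortion (typically axial elongation) to lift the degeneracy.
[Ni(NO2)6]^4-: Each nitro (N-bound nitrite) is −1; balancing the −4 overall charge requires Ni(II). Nickel is a group-10 element; Ni(II) is therefore d⁸. The d⁸ configuration leaves the e_g set evenly filled (or empty) — no strong Jahn–Teller driving force.

[Cr(NCS)6]^4-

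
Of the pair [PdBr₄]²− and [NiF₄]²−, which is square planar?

[PdBr₄]²−

For [PdBr₄]²−: Each bromide is −1; balancing the −2 overall charge requires Pd(II). Pd sits in group 10, so the d-electron count is 10 − 2 = 8. A 4d d⁸ ion has a large crystal-field splitting; square planar leaves the high-energy d_{x²−y²} orbital empty and maximises CFSE. → square planar.
For [NiF₄]²−: Each fluoride is −1; balancing the −2 overall charge requires Ni(II). Group 10 minus oxidation state 2 gives a d⁸ configuration. Fluoride is a weak-field ligand. With weak-field ligands the CFSE gain from square planar is small, so a 3d d⁸ ion takes the sterically preferred tetrahedral geometry. → tetrahedral.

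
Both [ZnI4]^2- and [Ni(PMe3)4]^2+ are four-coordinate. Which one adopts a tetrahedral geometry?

[ZnI4]^2-

For [ZnI4]^2-: Summing ligand charges against the −2 overall charge gives an oxidation state of +2 for zinc. Zn sits in group 12, so the d-electron count is 12 − 2 = 10. A d¹⁰ ion has no crystal-field stabilisation preference between square planar and tetrahedral, so four ligands adopt the sterically favoured tetrahedral geometry. → tetrahedral.
For [Ni(PMe3)4]^2+: Ligand charges: trimethylphosphine is neutral. With an overall charge of +2 the nickel centre must be in the +2 oxidation state. Ni sits in group 10, so the d-electron count is 10 − 2 = 8. Trimethylphosphine is a strong-field ligand (high in the spectrochemical series). A 3d d⁸ ion with strong-field ligands gains enough CFSE to favour square planar over tetrahedral. → square planar.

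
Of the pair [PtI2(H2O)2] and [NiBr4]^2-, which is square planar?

For [PtI2(H2O)2]: Each iodide is −1; water is neutral; balancing the 0 overall charge requires Pt(II). Group 10 minus oxidation state 2 gives a d⁸ configuration. A 5d d⁸ ion has a large crystal-field splitting; square planar leaves the high-energy d_{x²−y²} orbital empty and maximises CFSE. → square planar.
For [NiBr4]^2-: Summing ligand charges against the −2 overall charge gives an oxidation state of +2 for nickel. Ni sits in group 10, so the d-electron count is 10 − 2 = 8. Bromide is a weak-field ligand. With weak-field ligands the CFSE gain from square planar is small, so a 3d d⁸ ion takes the sterically preferred tetrahedral geometry. → tetrahedral.

[PtI2(H2O)2]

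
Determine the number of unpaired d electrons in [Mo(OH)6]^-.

1

Ligand charges: each hydroxide is −1. With an overall charge of −1 the molybdenum centre must be in the +5 oxidation state.
Group 6 minus oxidation state 5 gives a d¹ configuration.
In an octahedral field the d¹ configuration is t₂g¹e_g⁰ (only one arrangement possible), giving 1 unpaired electron.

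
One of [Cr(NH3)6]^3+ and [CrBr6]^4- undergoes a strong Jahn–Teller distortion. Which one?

[Cr(NH3)6]^3+: Ligand charges: ammonia is neutral. With an overall charge of +3 the chromium centre must be in the +3 oxidation state. Chromium is a group-6 element; Cr(III) is therefore d³. The d³ configuration leaves the e_g set evenly filled (or empty) — no strong Jahn–Teller driving force.
[CrBr6]^4-: Summing ligand charges against the −4 overall charge gives an oxidation state of +2 for chromium. Chromium is a group-6 element; Cr(II) is therefore d⁴. Bromide is a weak-field ligand for a first-row metal, so the complex is high-spin. The t₂g³e_g¹ (high-spin) configuration has an unevenly filled e_g set; the Jahn–Teller theorem predicts a tetragonal distortion (typically axial elongation) to lift the degeneracy.

[CrBr6]^4-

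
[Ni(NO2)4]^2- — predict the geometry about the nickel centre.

square planar

Ligand charges: each nitro (N-bound nitrite) is −1. With an overall charge of −2 the nickel centre must be in the +2 oxidation state.
Ni sits in group 10, so the d-electron count is 10 − 2 = 8.
With 4 monodentate ligands the coordination number is 4.
Nitro (N-bound nitrite) is a strong-field ligand (high in the spectrochemical series).
A 3d d⁸ ion with strong-field ligands gains enough CFSE to favour square planar over tetrahedral.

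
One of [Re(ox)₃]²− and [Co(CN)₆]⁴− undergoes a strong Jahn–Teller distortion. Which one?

[Co(CN)₆]⁴−

[Re(ox)₃]²−: Ligand charges: each oxalate is −2. With an overall charge of −2 the rhenium centre must be in the +4 oxidation state. Group 7 minus oxidation state 4 gives a d³ configuration. The d³ configuration leaves the e_g set evenly filled (or empty) — no strong Jahn–Teller driving force.
[Co(CN)₆]⁴−: Summing ligand charges against the −4 overall charge gives an oxidation state of +2 for cobalt. Group 9 minus oxidation state 2 gives a d⁷ configuration. Cyanide is a strong-field ligand (high in the spectrochemical series) for a first-row metal, so the complex is low-spin. The t₂g⁶e_g¹ (low-spin) configuration has an unevenly filled e_g set; the Jahn–Teller theorem predicts a tetragonal distortion (typically axial elongation) to lift the degeneracy.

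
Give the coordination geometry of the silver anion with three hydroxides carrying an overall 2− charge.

trigonal planar

Summing ligand charges against the −2 overall charge gives an oxidation state of +1 for silver.
Ag sits in group 11, so the d-electron count is 11 − 1 = 10.
With 3 monodentate ligands the coordination number is 3.
Three ligands around a d¹⁰ centre minimise repulsion in a trigonal-planar arrangement.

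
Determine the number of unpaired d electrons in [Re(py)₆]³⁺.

Summing ligand charges against the +3 overall charge gives an oxidation state of +3 for rhenium.
Group 7 minus oxidation state 3 gives a d⁴ configuration.
The spin state decides the count: a 5d ion has a large Δₒ and is invariably low-spin.
An octahedral low-spin d⁴ ion is t₂g⁴e_g⁰, giving 2 unpaired electrons.

2 unpaired electrons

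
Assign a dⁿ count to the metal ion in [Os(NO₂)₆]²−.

d4

Each nitro (N-bound nitrite) is −1; balancing the −2 overall charge requires Os(IV).
Os sits in group 8, so the d-electron count is 8 − 4 = 4.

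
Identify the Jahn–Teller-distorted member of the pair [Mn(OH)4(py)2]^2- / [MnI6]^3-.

[Mn(OH)4(py)2]^2-: Summing ligand charges against the −2 overall charge gives an oxidation state of +2 for manganese. Group 7 minus oxidation state 2 gives a d⁵ configuration. Hydroxide is a weak-field ligand for a first-row metal, so the complex is high-spin. The d⁵ configuration leaves the e_g set evenly filled (or empty) — no strong Jahn–Teller driving force.
[MnI6]^3-: Ligand charges: each iodide is −1. With an overall charge of −3 the manganese centre must be in the +3 oxidation state. Group 7 minus oxidation state 3 gives a d⁴ configuration. Iodide is a weak-field ligand for a first-row metal, so the complex is high-spin. The t₂g³e_g¹ (high-spin) configuration has an unevenly filled e_g set; the Jahn–Teller theorem predicts a tetragonal distortion (typically axial elongation) to lift the degeneracy.

[MnI6]^3-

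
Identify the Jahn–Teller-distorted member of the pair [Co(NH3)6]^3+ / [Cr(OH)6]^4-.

[Co(NH3)6]^3+: Ligand charges: ammonia is neutral. With an overall charge of +3 the cobalt centre must be in the +3 oxidation state. Co sits in group 9, so the d-electron count is 9 − 3 = 6. Co(III) has an exceptionally large octahedral splitting and is low-spin with essentially every ligand except fluoride. The d⁶ configuration leaves the e_g set evenly filled (or empty) — no strong Jahn–Teller driving force.
[Cr(OH)6]^4-: Summing ligand charges against the −4 overall charge gives an oxidation state of +2 for chromium. Cr sits in group 6, so the d-electron count is 6 − 2 = 4. Hydroxide is a weak-field ligand for a first-row metal, so the complex is high-spin. The t₂g³e_g¹ (high-spin) configuration has an unevenly filled e_g set; the Jahn–Teller theorem predicts a tetragonal distortion (typically axial elongation) to lift the degeneracy.

[Cr(OH)6]^4-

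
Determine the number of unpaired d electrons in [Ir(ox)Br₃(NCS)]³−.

0 unpaired electrons

Each oxalate is −2; each bromide is −1; each isothiocyanate is −1; balancing the −3 overall charge requires Ir(III).
Iridium is a group-9 element; Ir(III) is therefore d⁶.
Counting donor atoms: 1×oxalate (bidentate) → 2 donors; 3×bromide (monodentate) → 3 donors; 1×isothiocyanate (monodentate) → 1 donor. Coordination number = 6.
The spin state decides the count: a 5d ion has a large Δₒ and is invariably low-spin.
An octahedral low-spin d⁶ ion is t₂g⁶e_g⁰, giving 0 unpaired electrons.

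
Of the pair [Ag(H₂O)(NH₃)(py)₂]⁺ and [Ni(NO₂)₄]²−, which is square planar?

For [Ag(H₂O)(NH₃)(py)₂]⁺: Ligand charges: water is neutral; ammonia is neutral; pyridine is neutral. With an overall charge of +1 the silver centre must be in the +1 oxidation state. Silver is a group-11 element; Ag(I) is therefore d¹⁰. A d¹⁰ ion has no crystal-field stabilisation preference between square planar and tetrahedral, so four ligands adopt the sterically favoured tetrahedral geometry. → tetrahedral.
For [Ni(NO₂)₄]²−: Ligand charges: each nitro (N-bound nitrite) is −1. With an overall charge of −2 the nickel centre must be in the +2 oxidation state. Ni sits in group 10, so the d-electron count is 10 − 2 = 8. Nitro (N-bound nitrite) is a strong-field ligand (high in the spectrochemical series). A 3d d⁸ ion with strong-field ligands gains enough CFSE to favour square planar over tetrahedral. → square planar.

[Ni(NO₂)₄]²−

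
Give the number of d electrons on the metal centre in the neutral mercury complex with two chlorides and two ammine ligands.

d¹⁰

Ligand charges: each chloride is −1; ammonia is neutral. With an overall charge of 0 the mercury centre must be in the +2 oxidation state.
Hg sits in group 12, so the d-electron count is 12 − 2 = 10.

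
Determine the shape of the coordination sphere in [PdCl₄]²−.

Ligand charges: each chloride is −1. With an overall charge of −2 the palladium centre must be in the +2 oxidation state.
Pd sits in group 10, so the d-electron count is 10 − 2 = 8.
With 4 monodentate ligands the coordination number is 4.
A 4d d⁸ ion has a large crystal-field splitting; square planar leaves the high-energy d_{x²−y²} orbital empty and maximises CFSE.

square planar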